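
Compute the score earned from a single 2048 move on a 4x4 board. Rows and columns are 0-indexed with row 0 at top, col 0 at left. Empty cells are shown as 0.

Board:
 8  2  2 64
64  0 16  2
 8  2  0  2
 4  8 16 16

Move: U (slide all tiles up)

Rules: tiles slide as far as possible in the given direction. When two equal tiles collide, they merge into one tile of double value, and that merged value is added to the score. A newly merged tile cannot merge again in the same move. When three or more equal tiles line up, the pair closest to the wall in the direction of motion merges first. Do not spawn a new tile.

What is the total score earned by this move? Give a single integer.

Answer: 40

Derivation:
Slide up:
col 0: [8, 64, 8, 4] -> [8, 64, 8, 4]  score +0 (running 0)
col 1: [2, 0, 2, 8] -> [4, 8, 0, 0]  score +4 (running 4)
col 2: [2, 16, 0, 16] -> [2, 32, 0, 0]  score +32 (running 36)
col 3: [64, 2, 2, 16] -> [64, 4, 16, 0]  score +4 (running 40)
Board after move:
 8  4  2 64
64  8 32  4
 8  0  0 16
 4  0  0  0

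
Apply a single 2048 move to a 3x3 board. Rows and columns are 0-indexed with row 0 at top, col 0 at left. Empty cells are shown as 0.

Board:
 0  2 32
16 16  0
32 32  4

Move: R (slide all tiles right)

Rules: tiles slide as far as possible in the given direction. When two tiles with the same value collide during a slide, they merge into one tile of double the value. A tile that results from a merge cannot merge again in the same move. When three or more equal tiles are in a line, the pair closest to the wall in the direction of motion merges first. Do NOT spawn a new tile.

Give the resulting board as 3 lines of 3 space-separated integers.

Answer:  0  2 32
 0  0 32
 0 64  4

Derivation:
Slide right:
row 0: [0, 2, 32] -> [0, 2, 32]
row 1: [16, 16, 0] -> [0, 0, 32]
row 2: [32, 32, 4] -> [0, 64, 4]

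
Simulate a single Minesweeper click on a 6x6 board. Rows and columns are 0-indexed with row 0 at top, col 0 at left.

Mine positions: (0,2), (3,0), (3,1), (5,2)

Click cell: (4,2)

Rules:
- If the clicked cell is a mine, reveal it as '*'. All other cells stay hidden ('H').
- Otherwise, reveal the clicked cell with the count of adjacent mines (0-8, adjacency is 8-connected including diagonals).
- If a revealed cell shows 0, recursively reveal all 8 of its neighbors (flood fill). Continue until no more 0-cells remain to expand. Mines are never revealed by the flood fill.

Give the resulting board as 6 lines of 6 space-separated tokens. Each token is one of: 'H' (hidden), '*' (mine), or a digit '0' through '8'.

H H H H H H
H H H H H H
H H H H H H
H H H H H H
H H 2 H H H
H H H H H H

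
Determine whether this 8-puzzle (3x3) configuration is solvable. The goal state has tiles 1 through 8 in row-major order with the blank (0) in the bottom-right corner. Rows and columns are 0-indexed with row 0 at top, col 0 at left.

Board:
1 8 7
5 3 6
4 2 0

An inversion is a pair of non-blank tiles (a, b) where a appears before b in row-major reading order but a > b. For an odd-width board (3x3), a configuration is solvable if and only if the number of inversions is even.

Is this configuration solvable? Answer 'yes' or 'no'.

Inversions (pairs i<j in row-major order where tile[i] > tile[j] > 0): 18
18 is even, so the puzzle is solvable.

Answer: yes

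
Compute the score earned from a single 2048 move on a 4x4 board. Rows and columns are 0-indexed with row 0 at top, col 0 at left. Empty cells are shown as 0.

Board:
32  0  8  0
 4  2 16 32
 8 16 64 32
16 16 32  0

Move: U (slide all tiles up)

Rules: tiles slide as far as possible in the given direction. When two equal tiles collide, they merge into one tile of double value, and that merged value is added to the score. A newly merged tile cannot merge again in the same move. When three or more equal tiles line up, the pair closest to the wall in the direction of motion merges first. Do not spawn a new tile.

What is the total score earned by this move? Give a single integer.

Answer: 96

Derivation:
Slide up:
col 0: [32, 4, 8, 16] -> [32, 4, 8, 16]  score +0 (running 0)
col 1: [0, 2, 16, 16] -> [2, 32, 0, 0]  score +32 (running 32)
col 2: [8, 16, 64, 32] -> [8, 16, 64, 32]  score +0 (running 32)
col 3: [0, 32, 32, 0] -> [64, 0, 0, 0]  score +64 (running 96)
Board after move:
32  2  8 64
 4 32 16  0
 8  0 64  0
16  0 32  0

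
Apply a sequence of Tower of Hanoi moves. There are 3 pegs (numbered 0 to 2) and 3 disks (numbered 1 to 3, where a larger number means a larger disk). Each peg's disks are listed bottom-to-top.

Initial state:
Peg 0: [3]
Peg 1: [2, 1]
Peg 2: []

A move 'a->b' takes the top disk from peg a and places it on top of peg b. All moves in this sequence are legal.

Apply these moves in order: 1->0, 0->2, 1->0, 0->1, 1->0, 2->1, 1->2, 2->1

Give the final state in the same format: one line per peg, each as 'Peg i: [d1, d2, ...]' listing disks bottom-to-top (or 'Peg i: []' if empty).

Answer: Peg 0: [3, 2]
Peg 1: [1]
Peg 2: []

Derivation:
After move 1 (1->0):
Peg 0: [3, 1]
Peg 1: [2]
Peg 2: []

After move 2 (0->2):
Peg 0: [3]
Peg 1: [2]
Peg 2: [1]

After move 3 (1->0):
Peg 0: [3, 2]
Peg 1: []
Peg 2: [1]

After move 4 (0->1):
Peg 0: [3]
Peg 1: [2]
Peg 2: [1]

After move 5 (1->0):
Peg 0: [3, 2]
Peg 1: []
Peg 2: [1]

After move 6 (2->1):
Peg 0: [3, 2]
Peg 1: [1]
Peg 2: []

After move 7 (1->2):
Peg 0: [3, 2]
Peg 1: []
Peg 2: [1]

After move 8 (2->1):
Peg 0: [3, 2]
Peg 1: [1]
Peg 2: []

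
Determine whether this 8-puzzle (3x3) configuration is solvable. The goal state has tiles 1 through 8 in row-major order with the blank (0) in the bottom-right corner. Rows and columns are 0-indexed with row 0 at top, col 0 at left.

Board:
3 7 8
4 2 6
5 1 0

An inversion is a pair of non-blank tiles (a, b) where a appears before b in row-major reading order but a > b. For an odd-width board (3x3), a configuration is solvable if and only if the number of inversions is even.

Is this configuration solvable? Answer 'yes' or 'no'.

Inversions (pairs i<j in row-major order where tile[i] > tile[j] > 0): 18
18 is even, so the puzzle is solvable.

Answer: yes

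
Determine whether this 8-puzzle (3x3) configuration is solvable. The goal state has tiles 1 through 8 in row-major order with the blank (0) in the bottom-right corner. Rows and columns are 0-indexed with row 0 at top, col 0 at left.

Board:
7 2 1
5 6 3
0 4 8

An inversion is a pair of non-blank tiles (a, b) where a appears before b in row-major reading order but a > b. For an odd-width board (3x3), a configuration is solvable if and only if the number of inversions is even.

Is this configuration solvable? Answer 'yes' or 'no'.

Answer: no

Derivation:
Inversions (pairs i<j in row-major order where tile[i] > tile[j] > 0): 11
11 is odd, so the puzzle is not solvable.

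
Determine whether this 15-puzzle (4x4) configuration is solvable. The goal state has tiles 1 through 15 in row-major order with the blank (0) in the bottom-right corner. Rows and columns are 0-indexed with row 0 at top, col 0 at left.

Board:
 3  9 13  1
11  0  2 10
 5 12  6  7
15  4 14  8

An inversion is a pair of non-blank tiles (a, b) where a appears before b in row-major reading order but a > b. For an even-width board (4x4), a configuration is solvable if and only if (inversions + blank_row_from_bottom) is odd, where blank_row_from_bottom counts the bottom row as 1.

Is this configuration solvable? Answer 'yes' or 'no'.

Inversions: 42
Blank is in row 1 (0-indexed from top), which is row 3 counting from the bottom (bottom = 1).
42 + 3 = 45, which is odd, so the puzzle is solvable.

Answer: yes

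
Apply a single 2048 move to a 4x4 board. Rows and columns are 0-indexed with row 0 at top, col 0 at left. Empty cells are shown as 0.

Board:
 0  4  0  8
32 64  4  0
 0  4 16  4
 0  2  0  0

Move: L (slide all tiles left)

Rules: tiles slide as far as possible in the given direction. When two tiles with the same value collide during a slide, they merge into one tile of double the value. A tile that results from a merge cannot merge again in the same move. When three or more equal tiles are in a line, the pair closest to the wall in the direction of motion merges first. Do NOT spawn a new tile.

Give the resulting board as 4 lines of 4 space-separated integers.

Slide left:
row 0: [0, 4, 0, 8] -> [4, 8, 0, 0]
row 1: [32, 64, 4, 0] -> [32, 64, 4, 0]
row 2: [0, 4, 16, 4] -> [4, 16, 4, 0]
row 3: [0, 2, 0, 0] -> [2, 0, 0, 0]

Answer:  4  8  0  0
32 64  4  0
 4 16  4  0
 2  0  0  0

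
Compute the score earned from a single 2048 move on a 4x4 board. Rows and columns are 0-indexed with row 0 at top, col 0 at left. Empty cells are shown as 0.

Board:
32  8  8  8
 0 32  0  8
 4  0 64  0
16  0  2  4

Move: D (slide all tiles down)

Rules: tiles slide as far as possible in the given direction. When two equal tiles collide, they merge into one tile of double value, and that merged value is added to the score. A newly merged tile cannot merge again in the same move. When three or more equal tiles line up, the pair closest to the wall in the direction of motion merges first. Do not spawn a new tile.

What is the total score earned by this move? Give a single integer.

Slide down:
col 0: [32, 0, 4, 16] -> [0, 32, 4, 16]  score +0 (running 0)
col 1: [8, 32, 0, 0] -> [0, 0, 8, 32]  score +0 (running 0)
col 2: [8, 0, 64, 2] -> [0, 8, 64, 2]  score +0 (running 0)
col 3: [8, 8, 0, 4] -> [0, 0, 16, 4]  score +16 (running 16)
Board after move:
 0  0  0  0
32  0  8  0
 4  8 64 16
16 32  2  4

Answer: 16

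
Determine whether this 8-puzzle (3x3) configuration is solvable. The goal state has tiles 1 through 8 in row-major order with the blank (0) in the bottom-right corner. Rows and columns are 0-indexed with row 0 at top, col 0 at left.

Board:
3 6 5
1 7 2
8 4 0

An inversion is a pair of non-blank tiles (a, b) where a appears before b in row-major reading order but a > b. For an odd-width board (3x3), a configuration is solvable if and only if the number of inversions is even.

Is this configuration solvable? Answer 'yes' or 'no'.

Answer: yes

Derivation:
Inversions (pairs i<j in row-major order where tile[i] > tile[j] > 0): 12
12 is even, so the puzzle is solvable.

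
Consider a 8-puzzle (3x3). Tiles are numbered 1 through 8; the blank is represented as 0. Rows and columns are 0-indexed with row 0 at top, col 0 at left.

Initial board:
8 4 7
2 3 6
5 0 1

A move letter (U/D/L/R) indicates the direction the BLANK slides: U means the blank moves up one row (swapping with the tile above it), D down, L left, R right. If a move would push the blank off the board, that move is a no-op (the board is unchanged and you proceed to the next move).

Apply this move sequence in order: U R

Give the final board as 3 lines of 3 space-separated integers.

After move 1 (U):
8 4 7
2 0 6
5 3 1

After move 2 (R):
8 4 7
2 6 0
5 3 1

Answer: 8 4 7
2 6 0
5 3 1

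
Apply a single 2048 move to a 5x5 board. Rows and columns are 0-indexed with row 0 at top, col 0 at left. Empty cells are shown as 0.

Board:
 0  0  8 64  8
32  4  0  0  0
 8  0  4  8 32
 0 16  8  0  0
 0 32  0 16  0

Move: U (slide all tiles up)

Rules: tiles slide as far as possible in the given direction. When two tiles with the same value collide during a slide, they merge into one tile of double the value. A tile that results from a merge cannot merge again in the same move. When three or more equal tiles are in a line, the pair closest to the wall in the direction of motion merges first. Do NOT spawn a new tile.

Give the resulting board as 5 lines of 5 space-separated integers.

Answer: 32  4  8 64  8
 8 16  4  8 32
 0 32  8 16  0
 0  0  0  0  0
 0  0  0  0  0

Derivation:
Slide up:
col 0: [0, 32, 8, 0, 0] -> [32, 8, 0, 0, 0]
col 1: [0, 4, 0, 16, 32] -> [4, 16, 32, 0, 0]
col 2: [8, 0, 4, 8, 0] -> [8, 4, 8, 0, 0]
col 3: [64, 0, 8, 0, 16] -> [64, 8, 16, 0, 0]
col 4: [8, 0, 32, 0, 0] -> [8, 32, 0, 0, 0]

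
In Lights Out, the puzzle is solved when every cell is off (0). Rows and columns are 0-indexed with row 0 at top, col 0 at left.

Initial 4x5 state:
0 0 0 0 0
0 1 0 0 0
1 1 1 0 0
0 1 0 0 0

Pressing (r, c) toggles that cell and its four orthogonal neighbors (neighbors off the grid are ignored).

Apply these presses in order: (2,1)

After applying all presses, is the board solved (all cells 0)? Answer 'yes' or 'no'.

Answer: yes

Derivation:
After press 1 at (2,1):
0 0 0 0 0
0 0 0 0 0
0 0 0 0 0
0 0 0 0 0

Lights still on: 0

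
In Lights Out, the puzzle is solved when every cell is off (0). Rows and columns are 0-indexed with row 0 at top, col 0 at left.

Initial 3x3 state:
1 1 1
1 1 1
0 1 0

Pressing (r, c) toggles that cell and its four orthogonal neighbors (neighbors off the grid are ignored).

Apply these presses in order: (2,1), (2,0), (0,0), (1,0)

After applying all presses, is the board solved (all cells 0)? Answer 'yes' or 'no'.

After press 1 at (2,1):
1 1 1
1 0 1
1 0 1

After press 2 at (2,0):
1 1 1
0 0 1
0 1 1

After press 3 at (0,0):
0 0 1
1 0 1
0 1 1

After press 4 at (1,0):
1 0 1
0 1 1
1 1 1

Lights still on: 7

Answer: no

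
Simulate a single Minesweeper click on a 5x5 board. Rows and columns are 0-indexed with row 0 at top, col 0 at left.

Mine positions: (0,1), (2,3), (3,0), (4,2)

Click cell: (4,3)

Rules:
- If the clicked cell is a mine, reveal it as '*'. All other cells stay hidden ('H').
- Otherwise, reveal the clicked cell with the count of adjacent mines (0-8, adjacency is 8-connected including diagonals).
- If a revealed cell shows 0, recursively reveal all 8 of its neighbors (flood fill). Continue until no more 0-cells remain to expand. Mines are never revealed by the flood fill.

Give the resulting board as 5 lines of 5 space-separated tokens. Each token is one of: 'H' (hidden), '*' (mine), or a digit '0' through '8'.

H H H H H
H H H H H
H H H H H
H H H H H
H H H 1 H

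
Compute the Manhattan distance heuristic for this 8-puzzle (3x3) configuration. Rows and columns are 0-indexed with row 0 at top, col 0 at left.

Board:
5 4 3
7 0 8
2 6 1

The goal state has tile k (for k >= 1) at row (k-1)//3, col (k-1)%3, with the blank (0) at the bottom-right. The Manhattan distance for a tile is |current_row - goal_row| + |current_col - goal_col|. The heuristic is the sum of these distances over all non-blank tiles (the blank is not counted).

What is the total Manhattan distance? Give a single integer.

Tile 5: at (0,0), goal (1,1), distance |0-1|+|0-1| = 2
Tile 4: at (0,1), goal (1,0), distance |0-1|+|1-0| = 2
Tile 3: at (0,2), goal (0,2), distance |0-0|+|2-2| = 0
Tile 7: at (1,0), goal (2,0), distance |1-2|+|0-0| = 1
Tile 8: at (1,2), goal (2,1), distance |1-2|+|2-1| = 2
Tile 2: at (2,0), goal (0,1), distance |2-0|+|0-1| = 3
Tile 6: at (2,1), goal (1,2), distance |2-1|+|1-2| = 2
Tile 1: at (2,2), goal (0,0), distance |2-0|+|2-0| = 4
Sum: 2 + 2 + 0 + 1 + 2 + 3 + 2 + 4 = 16

Answer: 16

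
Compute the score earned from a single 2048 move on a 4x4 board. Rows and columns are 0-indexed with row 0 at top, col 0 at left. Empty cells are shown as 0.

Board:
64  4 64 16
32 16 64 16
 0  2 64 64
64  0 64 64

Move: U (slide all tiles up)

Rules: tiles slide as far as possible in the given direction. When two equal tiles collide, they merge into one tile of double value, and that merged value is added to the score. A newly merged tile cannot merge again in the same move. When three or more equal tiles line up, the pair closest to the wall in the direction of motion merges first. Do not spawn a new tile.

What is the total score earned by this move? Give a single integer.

Answer: 416

Derivation:
Slide up:
col 0: [64, 32, 0, 64] -> [64, 32, 64, 0]  score +0 (running 0)
col 1: [4, 16, 2, 0] -> [4, 16, 2, 0]  score +0 (running 0)
col 2: [64, 64, 64, 64] -> [128, 128, 0, 0]  score +256 (running 256)
col 3: [16, 16, 64, 64] -> [32, 128, 0, 0]  score +160 (running 416)
Board after move:
 64   4 128  32
 32  16 128 128
 64   2   0   0
  0   0   0   0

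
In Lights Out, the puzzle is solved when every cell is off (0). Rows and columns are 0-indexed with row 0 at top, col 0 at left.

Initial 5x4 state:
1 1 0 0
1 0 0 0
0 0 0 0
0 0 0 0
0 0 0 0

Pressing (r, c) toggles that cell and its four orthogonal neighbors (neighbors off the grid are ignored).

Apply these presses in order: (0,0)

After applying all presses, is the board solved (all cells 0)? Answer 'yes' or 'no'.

After press 1 at (0,0):
0 0 0 0
0 0 0 0
0 0 0 0
0 0 0 0
0 0 0 0

Lights still on: 0

Answer: yes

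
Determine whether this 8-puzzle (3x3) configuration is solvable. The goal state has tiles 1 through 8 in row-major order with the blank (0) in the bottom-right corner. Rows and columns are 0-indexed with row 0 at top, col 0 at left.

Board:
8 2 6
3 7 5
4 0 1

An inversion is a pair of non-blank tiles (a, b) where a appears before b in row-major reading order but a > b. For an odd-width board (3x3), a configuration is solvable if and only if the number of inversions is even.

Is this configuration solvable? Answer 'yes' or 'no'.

Answer: no

Derivation:
Inversions (pairs i<j in row-major order where tile[i] > tile[j] > 0): 19
19 is odd, so the puzzle is not solvable.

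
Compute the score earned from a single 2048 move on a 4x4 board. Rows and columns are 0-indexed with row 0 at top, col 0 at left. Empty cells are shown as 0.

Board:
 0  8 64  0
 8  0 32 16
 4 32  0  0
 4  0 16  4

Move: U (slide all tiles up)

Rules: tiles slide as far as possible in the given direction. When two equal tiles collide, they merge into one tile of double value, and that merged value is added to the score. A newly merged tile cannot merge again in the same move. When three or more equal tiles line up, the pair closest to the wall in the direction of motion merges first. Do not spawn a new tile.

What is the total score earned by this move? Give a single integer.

Slide up:
col 0: [0, 8, 4, 4] -> [8, 8, 0, 0]  score +8 (running 8)
col 1: [8, 0, 32, 0] -> [8, 32, 0, 0]  score +0 (running 8)
col 2: [64, 32, 0, 16] -> [64, 32, 16, 0]  score +0 (running 8)
col 3: [0, 16, 0, 4] -> [16, 4, 0, 0]  score +0 (running 8)
Board after move:
 8  8 64 16
 8 32 32  4
 0  0 16  0
 0  0  0  0

Answer: 8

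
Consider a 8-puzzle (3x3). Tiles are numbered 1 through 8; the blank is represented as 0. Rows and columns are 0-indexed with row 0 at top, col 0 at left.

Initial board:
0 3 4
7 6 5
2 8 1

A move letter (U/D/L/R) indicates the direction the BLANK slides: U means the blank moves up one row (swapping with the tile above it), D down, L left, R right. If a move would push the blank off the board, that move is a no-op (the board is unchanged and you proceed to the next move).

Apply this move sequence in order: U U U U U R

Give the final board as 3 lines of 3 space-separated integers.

After move 1 (U):
0 3 4
7 6 5
2 8 1

After move 2 (U):
0 3 4
7 6 5
2 8 1

After move 3 (U):
0 3 4
7 6 5
2 8 1

After move 4 (U):
0 3 4
7 6 5
2 8 1

After move 5 (U):
0 3 4
7 6 5
2 8 1

After move 6 (R):
3 0 4
7 6 5
2 8 1

Answer: 3 0 4
7 6 5
2 8 1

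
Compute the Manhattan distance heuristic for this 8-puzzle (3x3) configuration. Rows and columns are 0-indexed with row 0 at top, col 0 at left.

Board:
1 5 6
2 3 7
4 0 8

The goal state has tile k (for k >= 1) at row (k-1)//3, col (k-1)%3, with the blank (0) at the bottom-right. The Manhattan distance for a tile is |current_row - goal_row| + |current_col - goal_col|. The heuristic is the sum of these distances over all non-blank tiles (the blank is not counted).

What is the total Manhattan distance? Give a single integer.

Tile 1: at (0,0), goal (0,0), distance |0-0|+|0-0| = 0
Tile 5: at (0,1), goal (1,1), distance |0-1|+|1-1| = 1
Tile 6: at (0,2), goal (1,2), distance |0-1|+|2-2| = 1
Tile 2: at (1,0), goal (0,1), distance |1-0|+|0-1| = 2
Tile 3: at (1,1), goal (0,2), distance |1-0|+|1-2| = 2
Tile 7: at (1,2), goal (2,0), distance |1-2|+|2-0| = 3
Tile 4: at (2,0), goal (1,0), distance |2-1|+|0-0| = 1
Tile 8: at (2,2), goal (2,1), distance |2-2|+|2-1| = 1
Sum: 0 + 1 + 1 + 2 + 2 + 3 + 1 + 1 = 11

Answer: 11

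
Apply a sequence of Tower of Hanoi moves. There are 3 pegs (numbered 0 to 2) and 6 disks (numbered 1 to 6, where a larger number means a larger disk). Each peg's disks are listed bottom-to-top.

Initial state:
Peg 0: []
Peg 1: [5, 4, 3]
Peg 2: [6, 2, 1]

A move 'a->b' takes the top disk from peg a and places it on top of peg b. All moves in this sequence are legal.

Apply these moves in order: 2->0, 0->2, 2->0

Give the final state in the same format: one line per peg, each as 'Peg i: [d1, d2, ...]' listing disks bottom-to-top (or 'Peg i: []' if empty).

After move 1 (2->0):
Peg 0: [1]
Peg 1: [5, 4, 3]
Peg 2: [6, 2]

After move 2 (0->2):
Peg 0: []
Peg 1: [5, 4, 3]
Peg 2: [6, 2, 1]

After move 3 (2->0):
Peg 0: [1]
Peg 1: [5, 4, 3]
Peg 2: [6, 2]

Answer: Peg 0: [1]
Peg 1: [5, 4, 3]
Peg 2: [6, 2]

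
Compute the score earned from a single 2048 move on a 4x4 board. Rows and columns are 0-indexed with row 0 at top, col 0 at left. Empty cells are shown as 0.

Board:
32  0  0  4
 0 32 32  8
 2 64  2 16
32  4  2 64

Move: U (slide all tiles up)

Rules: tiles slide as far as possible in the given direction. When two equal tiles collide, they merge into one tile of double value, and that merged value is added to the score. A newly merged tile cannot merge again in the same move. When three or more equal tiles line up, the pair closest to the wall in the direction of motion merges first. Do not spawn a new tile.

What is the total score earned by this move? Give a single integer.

Slide up:
col 0: [32, 0, 2, 32] -> [32, 2, 32, 0]  score +0 (running 0)
col 1: [0, 32, 64, 4] -> [32, 64, 4, 0]  score +0 (running 0)
col 2: [0, 32, 2, 2] -> [32, 4, 0, 0]  score +4 (running 4)
col 3: [4, 8, 16, 64] -> [4, 8, 16, 64]  score +0 (running 4)
Board after move:
32 32 32  4
 2 64  4  8
32  4  0 16
 0  0  0 64

Answer: 4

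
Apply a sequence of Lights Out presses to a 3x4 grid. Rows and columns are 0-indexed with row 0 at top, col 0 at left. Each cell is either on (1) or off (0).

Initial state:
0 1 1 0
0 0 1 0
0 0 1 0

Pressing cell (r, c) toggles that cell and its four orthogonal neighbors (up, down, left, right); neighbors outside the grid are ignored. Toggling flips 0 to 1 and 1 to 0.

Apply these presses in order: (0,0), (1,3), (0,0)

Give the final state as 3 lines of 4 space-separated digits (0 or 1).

After press 1 at (0,0):
1 0 1 0
1 0 1 0
0 0 1 0

After press 2 at (1,3):
1 0 1 1
1 0 0 1
0 0 1 1

After press 3 at (0,0):
0 1 1 1
0 0 0 1
0 0 1 1

Answer: 0 1 1 1
0 0 0 1
0 0 1 1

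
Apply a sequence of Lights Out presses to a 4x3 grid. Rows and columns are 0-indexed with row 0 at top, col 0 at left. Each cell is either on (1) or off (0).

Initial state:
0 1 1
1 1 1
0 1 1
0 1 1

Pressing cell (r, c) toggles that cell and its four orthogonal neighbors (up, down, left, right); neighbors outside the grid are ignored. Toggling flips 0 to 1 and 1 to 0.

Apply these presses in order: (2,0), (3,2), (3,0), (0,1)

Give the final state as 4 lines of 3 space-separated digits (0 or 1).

After press 1 at (2,0):
0 1 1
0 1 1
1 0 1
1 1 1

After press 2 at (3,2):
0 1 1
0 1 1
1 0 0
1 0 0

After press 3 at (3,0):
0 1 1
0 1 1
0 0 0
0 1 0

After press 4 at (0,1):
1 0 0
0 0 1
0 0 0
0 1 0

Answer: 1 0 0
0 0 1
0 0 0
0 1 0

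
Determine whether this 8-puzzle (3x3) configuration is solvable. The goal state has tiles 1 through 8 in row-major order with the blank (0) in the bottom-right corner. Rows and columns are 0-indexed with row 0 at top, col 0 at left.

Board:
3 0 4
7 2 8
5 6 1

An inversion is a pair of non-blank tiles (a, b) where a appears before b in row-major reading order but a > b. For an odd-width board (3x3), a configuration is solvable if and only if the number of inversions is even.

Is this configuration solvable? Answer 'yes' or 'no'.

Inversions (pairs i<j in row-major order where tile[i] > tile[j] > 0): 14
14 is even, so the puzzle is solvable.

Answer: yes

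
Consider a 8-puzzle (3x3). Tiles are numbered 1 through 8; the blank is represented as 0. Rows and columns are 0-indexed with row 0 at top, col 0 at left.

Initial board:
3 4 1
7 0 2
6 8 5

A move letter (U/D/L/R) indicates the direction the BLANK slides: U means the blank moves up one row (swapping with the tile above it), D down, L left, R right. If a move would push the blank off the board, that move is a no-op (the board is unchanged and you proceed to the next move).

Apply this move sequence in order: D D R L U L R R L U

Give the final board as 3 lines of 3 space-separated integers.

After move 1 (D):
3 4 1
7 8 2
6 0 5

After move 2 (D):
3 4 1
7 8 2
6 0 5

After move 3 (R):
3 4 1
7 8 2
6 5 0

After move 4 (L):
3 4 1
7 8 2
6 0 5

After move 5 (U):
3 4 1
7 0 2
6 8 5

After move 6 (L):
3 4 1
0 7 2
6 8 5

After move 7 (R):
3 4 1
7 0 2
6 8 5

After move 8 (R):
3 4 1
7 2 0
6 8 5

After move 9 (L):
3 4 1
7 0 2
6 8 5

After move 10 (U):
3 0 1
7 4 2
6 8 5

Answer: 3 0 1
7 4 2
6 8 5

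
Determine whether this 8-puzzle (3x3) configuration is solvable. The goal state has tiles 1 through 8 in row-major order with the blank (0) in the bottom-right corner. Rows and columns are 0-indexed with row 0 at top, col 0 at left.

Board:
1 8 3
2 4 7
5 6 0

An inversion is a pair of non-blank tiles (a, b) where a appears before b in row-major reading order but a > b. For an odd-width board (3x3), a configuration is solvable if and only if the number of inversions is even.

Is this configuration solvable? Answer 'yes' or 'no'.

Answer: no

Derivation:
Inversions (pairs i<j in row-major order where tile[i] > tile[j] > 0): 9
9 is odd, so the puzzle is not solvable.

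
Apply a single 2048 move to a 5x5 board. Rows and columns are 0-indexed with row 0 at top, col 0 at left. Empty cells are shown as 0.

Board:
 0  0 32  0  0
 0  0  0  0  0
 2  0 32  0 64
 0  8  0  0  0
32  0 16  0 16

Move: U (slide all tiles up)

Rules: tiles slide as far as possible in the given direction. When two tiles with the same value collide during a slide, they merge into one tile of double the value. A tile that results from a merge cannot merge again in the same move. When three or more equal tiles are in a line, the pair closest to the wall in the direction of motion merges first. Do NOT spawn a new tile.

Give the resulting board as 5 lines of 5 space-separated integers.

Slide up:
col 0: [0, 0, 2, 0, 32] -> [2, 32, 0, 0, 0]
col 1: [0, 0, 0, 8, 0] -> [8, 0, 0, 0, 0]
col 2: [32, 0, 32, 0, 16] -> [64, 16, 0, 0, 0]
col 3: [0, 0, 0, 0, 0] -> [0, 0, 0, 0, 0]
col 4: [0, 0, 64, 0, 16] -> [64, 16, 0, 0, 0]

Answer:  2  8 64  0 64
32  0 16  0 16
 0  0  0  0  0
 0  0  0  0  0
 0  0  0  0  0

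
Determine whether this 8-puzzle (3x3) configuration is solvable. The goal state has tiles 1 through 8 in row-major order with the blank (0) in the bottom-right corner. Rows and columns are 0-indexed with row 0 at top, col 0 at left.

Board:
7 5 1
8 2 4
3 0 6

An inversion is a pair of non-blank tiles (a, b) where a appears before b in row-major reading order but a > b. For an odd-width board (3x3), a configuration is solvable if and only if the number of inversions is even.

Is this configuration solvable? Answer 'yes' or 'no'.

Answer: no

Derivation:
Inversions (pairs i<j in row-major order where tile[i] > tile[j] > 0): 15
15 is odd, so the puzzle is not solvable.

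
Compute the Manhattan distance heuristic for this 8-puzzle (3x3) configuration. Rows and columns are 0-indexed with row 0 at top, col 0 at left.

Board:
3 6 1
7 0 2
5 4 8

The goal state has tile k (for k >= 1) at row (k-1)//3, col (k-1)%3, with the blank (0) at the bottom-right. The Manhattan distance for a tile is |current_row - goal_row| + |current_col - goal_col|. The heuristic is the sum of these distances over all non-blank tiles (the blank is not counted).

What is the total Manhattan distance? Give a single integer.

Tile 3: at (0,0), goal (0,2), distance |0-0|+|0-2| = 2
Tile 6: at (0,1), goal (1,2), distance |0-1|+|1-2| = 2
Tile 1: at (0,2), goal (0,0), distance |0-0|+|2-0| = 2
Tile 7: at (1,0), goal (2,0), distance |1-2|+|0-0| = 1
Tile 2: at (1,2), goal (0,1), distance |1-0|+|2-1| = 2
Tile 5: at (2,0), goal (1,1), distance |2-1|+|0-1| = 2
Tile 4: at (2,1), goal (1,0), distance |2-1|+|1-0| = 2
Tile 8: at (2,2), goal (2,1), distance |2-2|+|2-1| = 1
Sum: 2 + 2 + 2 + 1 + 2 + 2 + 2 + 1 = 14

Answer: 14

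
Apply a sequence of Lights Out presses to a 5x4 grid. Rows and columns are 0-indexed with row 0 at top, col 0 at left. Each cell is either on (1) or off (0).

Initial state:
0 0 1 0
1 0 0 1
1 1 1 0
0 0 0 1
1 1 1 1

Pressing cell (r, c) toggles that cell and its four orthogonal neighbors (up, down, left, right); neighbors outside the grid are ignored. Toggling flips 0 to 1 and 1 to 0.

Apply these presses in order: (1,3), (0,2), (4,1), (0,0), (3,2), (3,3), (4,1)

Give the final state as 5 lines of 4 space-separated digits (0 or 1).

After press 1 at (1,3):
0 0 1 1
1 0 1 0
1 1 1 1
0 0 0 1
1 1 1 1

After press 2 at (0,2):
0 1 0 0
1 0 0 0
1 1 1 1
0 0 0 1
1 1 1 1

After press 3 at (4,1):
0 1 0 0
1 0 0 0
1 1 1 1
0 1 0 1
0 0 0 1

After press 4 at (0,0):
1 0 0 0
0 0 0 0
1 1 1 1
0 1 0 1
0 0 0 1

After press 5 at (3,2):
1 0 0 0
0 0 0 0
1 1 0 1
0 0 1 0
0 0 1 1

After press 6 at (3,3):
1 0 0 0
0 0 0 0
1 1 0 0
0 0 0 1
0 0 1 0

After press 7 at (4,1):
1 0 0 0
0 0 0 0
1 1 0 0
0 1 0 1
1 1 0 0

Answer: 1 0 0 0
0 0 0 0
1 1 0 0
0 1 0 1
1 1 0 0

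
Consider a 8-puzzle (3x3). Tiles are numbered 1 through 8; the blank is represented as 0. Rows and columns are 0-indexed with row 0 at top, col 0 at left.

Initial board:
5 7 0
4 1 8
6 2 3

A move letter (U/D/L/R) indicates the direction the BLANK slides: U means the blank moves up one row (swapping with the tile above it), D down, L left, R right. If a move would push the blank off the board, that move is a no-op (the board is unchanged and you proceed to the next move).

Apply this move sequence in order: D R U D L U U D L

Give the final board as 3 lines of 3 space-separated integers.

After move 1 (D):
5 7 8
4 1 0
6 2 3

After move 2 (R):
5 7 8
4 1 0
6 2 3

After move 3 (U):
5 7 0
4 1 8
6 2 3

After move 4 (D):
5 7 8
4 1 0
6 2 3

After move 5 (L):
5 7 8
4 0 1
6 2 3

After move 6 (U):
5 0 8
4 7 1
6 2 3

After move 7 (U):
5 0 8
4 7 1
6 2 3

After move 8 (D):
5 7 8
4 0 1
6 2 3

After move 9 (L):
5 7 8
0 4 1
6 2 3

Answer: 5 7 8
0 4 1
6 2 3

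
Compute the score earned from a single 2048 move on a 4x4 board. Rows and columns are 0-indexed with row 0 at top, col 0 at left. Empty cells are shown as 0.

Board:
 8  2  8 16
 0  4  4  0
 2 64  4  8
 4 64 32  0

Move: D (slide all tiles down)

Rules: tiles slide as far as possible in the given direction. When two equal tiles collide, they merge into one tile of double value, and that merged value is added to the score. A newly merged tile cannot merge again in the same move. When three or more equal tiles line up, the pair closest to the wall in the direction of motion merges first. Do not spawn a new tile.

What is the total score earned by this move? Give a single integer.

Slide down:
col 0: [8, 0, 2, 4] -> [0, 8, 2, 4]  score +0 (running 0)
col 1: [2, 4, 64, 64] -> [0, 2, 4, 128]  score +128 (running 128)
col 2: [8, 4, 4, 32] -> [0, 8, 8, 32]  score +8 (running 136)
col 3: [16, 0, 8, 0] -> [0, 0, 16, 8]  score +0 (running 136)
Board after move:
  0   0   0   0
  8   2   8   0
  2   4   8  16
  4 128  32   8

Answer: 136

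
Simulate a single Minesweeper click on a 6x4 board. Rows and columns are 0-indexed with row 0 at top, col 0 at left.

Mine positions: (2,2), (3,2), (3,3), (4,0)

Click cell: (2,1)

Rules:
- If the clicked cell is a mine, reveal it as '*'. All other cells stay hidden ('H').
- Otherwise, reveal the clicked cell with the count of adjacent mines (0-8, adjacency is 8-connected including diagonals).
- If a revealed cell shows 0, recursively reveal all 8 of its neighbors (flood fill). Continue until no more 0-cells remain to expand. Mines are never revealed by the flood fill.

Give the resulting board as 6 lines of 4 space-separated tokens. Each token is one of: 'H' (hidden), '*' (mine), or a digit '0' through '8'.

H H H H
H H H H
H 2 H H
H H H H
H H H H
H H H H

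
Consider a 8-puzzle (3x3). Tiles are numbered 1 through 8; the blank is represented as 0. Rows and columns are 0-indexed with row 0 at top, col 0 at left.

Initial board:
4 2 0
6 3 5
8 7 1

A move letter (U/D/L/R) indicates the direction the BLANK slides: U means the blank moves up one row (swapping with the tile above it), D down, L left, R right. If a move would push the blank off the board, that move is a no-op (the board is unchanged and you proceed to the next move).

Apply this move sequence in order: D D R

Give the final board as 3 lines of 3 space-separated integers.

Answer: 4 2 5
6 3 1
8 7 0

Derivation:
After move 1 (D):
4 2 5
6 3 0
8 7 1

After move 2 (D):
4 2 5
6 3 1
8 7 0

After move 3 (R):
4 2 5
6 3 1
8 7 0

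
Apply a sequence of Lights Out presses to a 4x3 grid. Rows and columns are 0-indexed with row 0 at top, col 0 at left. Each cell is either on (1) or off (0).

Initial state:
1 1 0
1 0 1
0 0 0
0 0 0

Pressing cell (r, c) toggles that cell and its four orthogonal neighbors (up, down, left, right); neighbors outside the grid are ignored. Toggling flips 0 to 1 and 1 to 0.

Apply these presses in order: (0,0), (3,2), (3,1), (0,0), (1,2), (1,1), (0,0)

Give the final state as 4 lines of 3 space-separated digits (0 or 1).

Answer: 0 1 1
1 0 1
0 0 0
1 0 0

Derivation:
After press 1 at (0,0):
0 0 0
0 0 1
0 0 0
0 0 0

After press 2 at (3,2):
0 0 0
0 0 1
0 0 1
0 1 1

After press 3 at (3,1):
0 0 0
0 0 1
0 1 1
1 0 0

After press 4 at (0,0):
1 1 0
1 0 1
0 1 1
1 0 0

After press 5 at (1,2):
1 1 1
1 1 0
0 1 0
1 0 0

After press 6 at (1,1):
1 0 1
0 0 1
0 0 0
1 0 0

After press 7 at (0,0):
0 1 1
1 0 1
0 0 0
1 0 0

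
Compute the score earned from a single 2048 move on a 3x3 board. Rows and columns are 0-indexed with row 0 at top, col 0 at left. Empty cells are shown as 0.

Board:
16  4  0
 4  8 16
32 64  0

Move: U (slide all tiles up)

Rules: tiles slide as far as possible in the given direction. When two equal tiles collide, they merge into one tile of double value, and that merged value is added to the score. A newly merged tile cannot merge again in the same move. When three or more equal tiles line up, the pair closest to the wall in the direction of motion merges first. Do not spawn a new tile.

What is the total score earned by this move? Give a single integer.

Slide up:
col 0: [16, 4, 32] -> [16, 4, 32]  score +0 (running 0)
col 1: [4, 8, 64] -> [4, 8, 64]  score +0 (running 0)
col 2: [0, 16, 0] -> [16, 0, 0]  score +0 (running 0)
Board after move:
16  4 16
 4  8  0
32 64  0

Answer: 0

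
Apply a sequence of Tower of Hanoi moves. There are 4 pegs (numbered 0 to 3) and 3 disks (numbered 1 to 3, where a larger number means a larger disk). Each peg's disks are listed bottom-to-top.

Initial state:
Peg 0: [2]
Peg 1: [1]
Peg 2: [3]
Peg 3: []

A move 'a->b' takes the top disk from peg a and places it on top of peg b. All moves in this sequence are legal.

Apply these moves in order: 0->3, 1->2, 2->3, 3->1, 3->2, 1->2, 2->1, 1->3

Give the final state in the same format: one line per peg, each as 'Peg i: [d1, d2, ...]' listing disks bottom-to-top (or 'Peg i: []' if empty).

After move 1 (0->3):
Peg 0: []
Peg 1: [1]
Peg 2: [3]
Peg 3: [2]

After move 2 (1->2):
Peg 0: []
Peg 1: []
Peg 2: [3, 1]
Peg 3: [2]

After move 3 (2->3):
Peg 0: []
Peg 1: []
Peg 2: [3]
Peg 3: [2, 1]

After move 4 (3->1):
Peg 0: []
Peg 1: [1]
Peg 2: [3]
Peg 3: [2]

After move 5 (3->2):
Peg 0: []
Peg 1: [1]
Peg 2: [3, 2]
Peg 3: []

After move 6 (1->2):
Peg 0: []
Peg 1: []
Peg 2: [3, 2, 1]
Peg 3: []

After move 7 (2->1):
Peg 0: []
Peg 1: [1]
Peg 2: [3, 2]
Peg 3: []

After move 8 (1->3):
Peg 0: []
Peg 1: []
Peg 2: [3, 2]
Peg 3: [1]

Answer: Peg 0: []
Peg 1: []
Peg 2: [3, 2]
Peg 3: [1]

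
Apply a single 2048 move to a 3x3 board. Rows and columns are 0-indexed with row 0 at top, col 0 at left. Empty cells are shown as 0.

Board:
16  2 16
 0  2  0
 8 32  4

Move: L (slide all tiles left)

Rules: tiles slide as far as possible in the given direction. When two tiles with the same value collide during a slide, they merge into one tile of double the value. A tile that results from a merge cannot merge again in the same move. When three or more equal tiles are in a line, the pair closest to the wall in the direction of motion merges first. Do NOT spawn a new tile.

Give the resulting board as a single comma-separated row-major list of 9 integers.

Slide left:
row 0: [16, 2, 16] -> [16, 2, 16]
row 1: [0, 2, 0] -> [2, 0, 0]
row 2: [8, 32, 4] -> [8, 32, 4]

Answer: 16, 2, 16, 2, 0, 0, 8, 32, 4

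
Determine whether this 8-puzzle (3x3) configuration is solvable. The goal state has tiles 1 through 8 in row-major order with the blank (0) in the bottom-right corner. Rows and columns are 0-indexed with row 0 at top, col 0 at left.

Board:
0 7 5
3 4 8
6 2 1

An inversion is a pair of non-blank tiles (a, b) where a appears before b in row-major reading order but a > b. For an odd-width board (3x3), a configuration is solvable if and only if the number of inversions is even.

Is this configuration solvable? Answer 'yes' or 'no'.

Answer: yes

Derivation:
Inversions (pairs i<j in row-major order where tile[i] > tile[j] > 0): 20
20 is even, so the puzzle is solvable.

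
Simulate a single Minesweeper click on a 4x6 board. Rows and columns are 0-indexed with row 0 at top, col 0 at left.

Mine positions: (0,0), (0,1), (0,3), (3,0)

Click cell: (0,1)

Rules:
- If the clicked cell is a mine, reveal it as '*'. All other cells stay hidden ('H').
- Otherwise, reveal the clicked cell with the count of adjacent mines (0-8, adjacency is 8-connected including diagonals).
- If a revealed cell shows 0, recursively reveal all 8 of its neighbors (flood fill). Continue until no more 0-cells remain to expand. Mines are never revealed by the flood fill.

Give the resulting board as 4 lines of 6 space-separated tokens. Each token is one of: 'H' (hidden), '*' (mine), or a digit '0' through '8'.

H * H H H H
H H H H H H
H H H H H H
H H H H H H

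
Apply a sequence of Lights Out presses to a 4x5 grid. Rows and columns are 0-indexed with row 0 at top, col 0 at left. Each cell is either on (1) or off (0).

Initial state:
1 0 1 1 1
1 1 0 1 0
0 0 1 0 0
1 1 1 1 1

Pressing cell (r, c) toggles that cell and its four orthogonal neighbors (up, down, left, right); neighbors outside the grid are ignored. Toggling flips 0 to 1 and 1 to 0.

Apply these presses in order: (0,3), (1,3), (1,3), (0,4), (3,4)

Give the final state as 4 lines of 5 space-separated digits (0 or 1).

Answer: 1 0 0 1 1
1 1 0 0 1
0 0 1 0 1
1 1 1 0 0

Derivation:
After press 1 at (0,3):
1 0 0 0 0
1 1 0 0 0
0 0 1 0 0
1 1 1 1 1

After press 2 at (1,3):
1 0 0 1 0
1 1 1 1 1
0 0 1 1 0
1 1 1 1 1

After press 3 at (1,3):
1 0 0 0 0
1 1 0 0 0
0 0 1 0 0
1 1 1 1 1

After press 4 at (0,4):
1 0 0 1 1
1 1 0 0 1
0 0 1 0 0
1 1 1 1 1

After press 5 at (3,4):
1 0 0 1 1
1 1 0 0 1
0 0 1 0 1
1 1 1 0 0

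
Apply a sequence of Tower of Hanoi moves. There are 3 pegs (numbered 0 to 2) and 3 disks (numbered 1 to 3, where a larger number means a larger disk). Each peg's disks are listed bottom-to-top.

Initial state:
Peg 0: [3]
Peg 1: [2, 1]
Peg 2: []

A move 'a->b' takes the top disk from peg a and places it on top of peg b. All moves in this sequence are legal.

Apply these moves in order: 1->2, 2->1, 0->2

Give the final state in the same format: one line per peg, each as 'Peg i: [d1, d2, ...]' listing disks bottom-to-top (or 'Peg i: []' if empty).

After move 1 (1->2):
Peg 0: [3]
Peg 1: [2]
Peg 2: [1]

After move 2 (2->1):
Peg 0: [3]
Peg 1: [2, 1]
Peg 2: []

After move 3 (0->2):
Peg 0: []
Peg 1: [2, 1]
Peg 2: [3]

Answer: Peg 0: []
Peg 1: [2, 1]
Peg 2: [3]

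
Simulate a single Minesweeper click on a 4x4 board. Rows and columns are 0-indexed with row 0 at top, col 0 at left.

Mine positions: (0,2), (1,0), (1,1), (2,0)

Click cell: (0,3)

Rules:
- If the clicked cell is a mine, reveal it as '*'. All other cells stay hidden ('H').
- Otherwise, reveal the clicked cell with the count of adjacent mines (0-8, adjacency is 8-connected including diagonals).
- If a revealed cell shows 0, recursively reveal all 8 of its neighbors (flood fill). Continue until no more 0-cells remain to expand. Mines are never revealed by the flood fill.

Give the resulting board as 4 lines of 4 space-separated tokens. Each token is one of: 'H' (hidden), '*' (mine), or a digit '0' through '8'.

H H H 1
H H H H
H H H H
H H H H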